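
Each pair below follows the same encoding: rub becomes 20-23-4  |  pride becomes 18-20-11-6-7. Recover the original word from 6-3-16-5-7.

r is letter #18 and maps to 20: an offset of 2. The number is (letter's place in the alphabet, a=1) + 2.
Reversing it on 6-3-16-5-7: 6→(6−2)÷1=4=d, 3→(3−2)÷1=1=a, 16→(16−2)÷1=14=n, 5→(5−2)÷1=3=c, 7→(7−2)÷1=5=e.

dance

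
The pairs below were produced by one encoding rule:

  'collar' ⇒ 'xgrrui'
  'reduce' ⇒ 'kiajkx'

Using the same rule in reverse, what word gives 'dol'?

fix

The output letters match the input read backwards, each shifted +6: collar reversed is ralloc. Read the word backwards and shift each letter +6.
Undoing it on dol: shift back: d−6=x, o−6=i, l−6=f → xif; then reverse → fix.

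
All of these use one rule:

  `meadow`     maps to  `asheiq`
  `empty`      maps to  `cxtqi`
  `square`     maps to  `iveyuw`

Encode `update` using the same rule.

ixehty

Read the word backwards and shift each letter +4.
For update: reverse → etadpu; then shift: e+4=i, t+4=x, a+4=e, d+4=h, p+4=t, u+4=y.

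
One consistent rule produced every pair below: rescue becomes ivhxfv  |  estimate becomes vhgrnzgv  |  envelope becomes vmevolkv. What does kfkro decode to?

pupil

Each pair mirrors across the alphabet (r↔i, e↔v, s↔h): positions sum to 25. This is the alphabet-reversal cipher (Atbash): a becomes z, b becomes y, etc.
Reversing it on kfkro: k↔p, f↔u, k↔p, r↔i, o↔l.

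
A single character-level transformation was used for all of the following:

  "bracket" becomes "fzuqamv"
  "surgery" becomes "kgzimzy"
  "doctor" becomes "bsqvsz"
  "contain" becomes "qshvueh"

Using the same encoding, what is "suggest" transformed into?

This is an affine cipher: with a=0,…,z=25, each position x becomes (11x+20) mod 26.
For suggest: s(18)→11·18+20≡10=k; u(20)→11·20+20≡6=g; g(6)→11·6+20≡8=i; g(6)→11·6+20≡8=i; e(4)→11·4+20≡12=m; s(18)→11·18+20≡10=k; t(19)→11·19+20≡21=v (all mod 26).

kgiimkv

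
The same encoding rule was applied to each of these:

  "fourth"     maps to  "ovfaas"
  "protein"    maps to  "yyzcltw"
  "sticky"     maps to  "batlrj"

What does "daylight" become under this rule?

Shifts by position in fourth: pos 0: f→o (+9), pos 1: o→v (+7), pos 2: u→f (+11), pos 3: r→a (+9), pos 4: t→a (+7), pos 5: h→s (+11) — repeating every 3. The shifts repeat in a cycle of length 3: positions 0,1,… shift by +9, +7, +11, then the pattern repeats.
Applying it to daylight: d+9=m, a+7=h, y+11=j, l+9=u, i+7=p, g+11=r, h+9=q, t+7=a.

mhjuprqa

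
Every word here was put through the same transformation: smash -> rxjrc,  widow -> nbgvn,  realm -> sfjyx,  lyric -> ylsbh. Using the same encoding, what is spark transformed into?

This is an affine cipher: with a=0,…,z=25, each position x becomes (25x+9) mod 26.
On spark: s(18)→25·18+9≡17=r; p(15)→25·15+9≡20=u; a(0)→25·0+9≡9=j; r(17)→25·17+9≡18=s; k(10)→25·10+9≡25=z (all mod 26).

rujsz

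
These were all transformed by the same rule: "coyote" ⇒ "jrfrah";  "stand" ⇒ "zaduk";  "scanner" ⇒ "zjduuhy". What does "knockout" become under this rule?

The shift depends on letter class: consonant c→j is +7, but vowel o→r is +3. The rule splits by letter class: vowels +3, consonants +7.
Applying it to knockout: k(cons)+7=r, n(cons)+7=u, o(vowel)+3=r, c(cons)+7=j, k(cons)+7=r, o(vowel)+3=r, u(vowel)+3=x, t(cons)+7=a.

rurjrrxa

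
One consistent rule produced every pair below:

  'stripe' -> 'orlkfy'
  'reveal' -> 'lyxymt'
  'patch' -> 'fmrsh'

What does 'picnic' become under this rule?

s(18)→o(14) and t(19)→r(17) fit y≡3x+12 (mod 26); the inverse of 3 mod 26 is 9. Each letter's alphabet position (a=0..z=25) is mapped through 3·x+12 mod 26 — an affine cipher.
For picnic: p(15)→3·15+12≡5=f; i(8)→3·8+12≡10=k; c(2)→3·2+12≡18=s; n(13)→3·13+12≡25=z; i(8)→3·8+12≡10=k; c(2)→3·2+12≡18=s (all mod 26).

fkszks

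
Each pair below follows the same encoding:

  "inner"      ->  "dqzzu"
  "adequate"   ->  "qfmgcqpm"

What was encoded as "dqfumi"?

The output letters match the input read backwards, each shifted +12: inner reversed is renni. Two steps: reverse the string, then apply a Caesar shift of +12.
Undoing it on dqfumi: shift back: d−12=r, q−12=e, f−12=t, u−12=i, m−12=a, i−12=w → retiaw; then reverse → waiter.

waiter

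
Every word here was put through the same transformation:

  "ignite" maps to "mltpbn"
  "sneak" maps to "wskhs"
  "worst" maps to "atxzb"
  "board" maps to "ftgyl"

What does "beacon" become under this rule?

In ignite: i→m is +4, g→l is +5, n→t is +6, i→p is +7 — the shift increases by 1 each position. Each letter shifts forward by (position + 4), i.e. 4, 5, 6, … — the shift grows by one for each successive letter.
Applying it to beacon: b+4=f, e+5=j, a+6=g, c+7=j, o+8=w, n+9=w.

fjgjww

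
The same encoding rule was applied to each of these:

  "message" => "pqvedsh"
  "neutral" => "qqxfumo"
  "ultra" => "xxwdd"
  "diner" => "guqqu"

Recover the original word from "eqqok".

bench

Shifts by position in message: pos 0: m→p (+3), pos 1: e→q (+12), pos 2: s→v (+3), pos 3: s→e (+12) — repeating every 2. A repeating key of period 2 is used — shifts +3, +12 over and over.
Undoing it on eqqok: e−3=b, q−12=e, q−3=n, o−12=c, k−3=h.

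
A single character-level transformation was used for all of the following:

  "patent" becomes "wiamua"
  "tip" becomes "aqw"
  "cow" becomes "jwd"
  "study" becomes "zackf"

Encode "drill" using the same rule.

The shift depends on letter class: consonant p→w is +7, but vowel a→i is +8. Vowels shift forward by 8 and consonants shift forward by 7.
On drill: d(cons)+7=k, r(cons)+7=y, i(vowel)+8=q, l(cons)+7=s, l(cons)+7=s.

kyqss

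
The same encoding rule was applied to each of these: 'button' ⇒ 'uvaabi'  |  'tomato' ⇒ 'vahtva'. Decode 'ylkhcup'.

invader

The output letters match the input read backwards, each shifted +7: button reversed is nottub. Two steps: reverse the string, then apply a Caesar shift of +7.
Reversing it on ylkhcup: shift back: y−7=r, l−7=e, k−7=d, h−7=a, c−7=v, u−7=n, p−7=i → redavni; then reverse → invader.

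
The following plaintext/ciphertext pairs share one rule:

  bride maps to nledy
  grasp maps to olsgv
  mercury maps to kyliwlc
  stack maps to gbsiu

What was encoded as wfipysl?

b(1)→n(13) and r(17)→l(11) fit y≡21x+18 (mod 26); the inverse of 21 mod 26 is 5. Each letter's alphabet position (a=0..z=25) is mapped through 21·x+18 mod 26 — an affine cipher.
Decoding wfipysl: w(22)→5·(22−18)≡20=u; f(5)→5·(5−18)≡13=n; i(8)→5·(8−18)≡2=c; p(15)→5·(15−18)≡11=l; y(24)→5·(24−18)≡4=e; s(18)→5·(18−18)≡0=a; l(11)→5·(11−18)≡17=r (all mod 26).

unclear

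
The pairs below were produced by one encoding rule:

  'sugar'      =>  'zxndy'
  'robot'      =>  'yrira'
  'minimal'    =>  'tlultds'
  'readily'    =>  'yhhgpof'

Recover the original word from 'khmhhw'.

defeat

Shifts by position in sugar: pos 0: s→z (+7), pos 1: u→x (+3), pos 2: g→n (+7), pos 3: a→d (+3) — repeating every 2. A repeating key of period 2 is used — shifts +7, +3 over and over.
Decoding khmhhw: k−7=d, h−3=e, m−7=f, h−3=e, h−7=a, w−3=t.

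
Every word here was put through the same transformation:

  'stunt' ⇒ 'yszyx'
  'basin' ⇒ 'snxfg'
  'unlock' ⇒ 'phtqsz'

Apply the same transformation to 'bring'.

The word is reversed, then every letter is shifted forward by 5.
For bring: reverse → gnirb; then shift: g+5=l, n+5=s, i+5=n, r+5=w, b+5=g.

lsnwg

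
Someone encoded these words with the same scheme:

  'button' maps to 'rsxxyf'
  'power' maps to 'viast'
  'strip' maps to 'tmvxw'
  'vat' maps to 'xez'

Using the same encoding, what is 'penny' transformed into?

The output letters match the input read backwards, each shifted +4: button reversed is nottub. Two steps: reverse the string, then apply a Caesar shift of +4.
For penny: reverse → ynnep; then shift: y+4=c, n+4=r, n+4=r, e+4=i, p+4=t.

crrit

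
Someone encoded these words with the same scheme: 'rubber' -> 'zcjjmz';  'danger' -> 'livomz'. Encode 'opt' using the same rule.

Every letter moves 8 places later in the alphabet, wrapping around z→a.
For opt: o+8=w, p+8=x, t+8=b.

wxb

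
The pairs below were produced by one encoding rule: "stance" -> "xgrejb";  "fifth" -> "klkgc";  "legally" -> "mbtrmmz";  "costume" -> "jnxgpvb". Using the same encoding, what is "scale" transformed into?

s(18)→x(23) and t(19)→g(6) fit y≡9x+17 (mod 26); the inverse of 9 mod 26 is 3. This is an affine cipher: with a=0,…,z=25, each position x becomes (9x+17) mod 26.
For scale: s(18)→9·18+17≡23=x; c(2)→9·2+17≡9=j; a(0)→9·0+17≡17=r; l(11)→9·11+17≡12=m; e(4)→9·4+17≡1=b (all mod 26).

xjrmb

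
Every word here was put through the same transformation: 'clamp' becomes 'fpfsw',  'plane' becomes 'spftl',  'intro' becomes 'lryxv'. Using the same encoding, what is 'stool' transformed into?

vxtus

In clamp: c→f is +3, l→p is +4, a→f is +5, m→s is +6 — the shift increases by 1 each position. Letter i (0-indexed) is shifted by i+3, so successive shifts are 3, 4, 5, ….
On stool: s+3=v, t+4=x, o+5=t, o+6=u, l+7=s.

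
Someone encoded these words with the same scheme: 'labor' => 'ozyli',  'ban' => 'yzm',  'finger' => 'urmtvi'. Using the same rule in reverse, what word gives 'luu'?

Each pair mirrors across the alphabet (l↔o, a↔z, b↔y): positions sum to 25. This is the alphabet-reversal cipher (Atbash): a becomes z, b becomes y, etc.
Undoing it on luu: l↔o, u↔f, u↔f.

off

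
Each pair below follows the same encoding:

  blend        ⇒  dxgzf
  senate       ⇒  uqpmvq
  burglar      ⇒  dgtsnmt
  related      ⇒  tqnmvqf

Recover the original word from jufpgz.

Shifts by position in blend: pos 0: b→d (+2), pos 1: l→x (+12), pos 2: e→g (+2), pos 3: n→z (+12) — repeating every 2. It's a Vigenère-style cipher with numeric key [2,12]: position i shifts by key[i mod 2].
Decoding jufpgz: j−2=h, u−12=i, f−2=d, p−12=d, g−2=e, z−12=n.

hidden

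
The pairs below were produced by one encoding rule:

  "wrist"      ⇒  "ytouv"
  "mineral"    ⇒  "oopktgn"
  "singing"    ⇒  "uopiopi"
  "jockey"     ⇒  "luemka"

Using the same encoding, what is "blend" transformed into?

The shift depends on letter class: consonant w→y is +2, but vowel i→o is +6. The rule splits by letter class: vowels +6, consonants +2.
For blend: b(cons)+2=d, l(cons)+2=n, e(vowel)+6=k, n(cons)+2=p, d(cons)+2=f.

dnkpf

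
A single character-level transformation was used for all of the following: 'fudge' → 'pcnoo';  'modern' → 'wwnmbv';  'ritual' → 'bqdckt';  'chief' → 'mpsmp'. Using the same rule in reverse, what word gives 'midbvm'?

cattle

It's a Vigenère-style cipher with numeric key [10,8]: position i shifts by key[i mod 2].
Decoding midbvm: m−10=c, i−8=a, d−10=t, b−8=t, v−10=l, m−8=e.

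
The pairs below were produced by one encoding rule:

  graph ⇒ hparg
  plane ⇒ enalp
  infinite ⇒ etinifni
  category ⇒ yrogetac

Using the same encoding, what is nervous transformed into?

The output letters match the input read backwards: graph reversed is hparg. It's just the letters in reverse order.
On nervous: reverse → suovren.

suovren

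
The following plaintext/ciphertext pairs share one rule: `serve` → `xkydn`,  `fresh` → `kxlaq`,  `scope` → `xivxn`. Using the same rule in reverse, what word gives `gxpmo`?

brief

In serve: s→x is +5, e→k is +6, r→y is +7, v→d is +8 — the shift increases by 1 each position. The shift increases by 1 at each position, starting from +5: 5, 6, 7, ….
Reversing it on gxpmo: g−5=b, x−6=r, p−7=i, m−8=e, o−9=f.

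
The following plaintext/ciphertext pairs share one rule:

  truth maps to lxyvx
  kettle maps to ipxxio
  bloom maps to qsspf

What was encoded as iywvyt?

The output letters match the input read backwards, each shifted +4: truth reversed is hturt. Two steps: reverse the string, then apply a Caesar shift of +4.
Undoing it on iywvyt: shift back: i−4=e, y−4=u, w−4=s, v−4=r, y−4=u, t−4=p → eusrup; then reverse → pursue.

pursue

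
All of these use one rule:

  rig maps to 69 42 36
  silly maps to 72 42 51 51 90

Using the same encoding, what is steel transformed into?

72 75 30 30 51

r(#18)→69 and i(#9)→42: differences scale by 3, so n = 3·pos + 15. Each letter becomes 3×(its alphabet position, a=1..z=26) + 15.
On steel: s=19→72, t=20→75, e=5→30, e=5→30, l=12→51.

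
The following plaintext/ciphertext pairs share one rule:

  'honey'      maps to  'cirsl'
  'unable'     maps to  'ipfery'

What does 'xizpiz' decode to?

velvet

The output letters match the input read backwards, each shifted +4: honey reversed is yenoh. Read the word backwards and shift each letter +4.
Reversing it on xizpiz: shift back: x−4=t, i−4=e, z−4=v, p−4=l, i−4=e, z−4=v → tevlev; then reverse → velvet.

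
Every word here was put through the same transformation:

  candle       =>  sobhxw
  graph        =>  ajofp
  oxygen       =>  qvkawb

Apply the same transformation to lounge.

xqcbaw

This is an affine cipher: with a=0,…,z=25, each position x becomes (15x+14) mod 26.
For lounge: l(11)→15·11+14≡23=x; o(14)→15·14+14≡16=q; u(20)→15·20+14≡2=c; n(13)→15·13+14≡1=b; g(6)→15·6+14≡0=a; e(4)→15·4+14≡22=w (all mod 26).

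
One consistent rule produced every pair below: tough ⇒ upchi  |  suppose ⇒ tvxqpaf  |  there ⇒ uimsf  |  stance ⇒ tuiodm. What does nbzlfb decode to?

market

It's a Vigenère-style cipher with numeric key [1,1,8]: position i shifts by key[i mod 3].
Undoing it on nbzlfb: n−1=m, b−1=a, z−8=r, l−1=k, f−1=e, b−8=t.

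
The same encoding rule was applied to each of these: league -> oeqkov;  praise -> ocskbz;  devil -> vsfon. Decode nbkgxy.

The output letters match the input read backwards, each shifted +10: league reversed is eugael. The word is reversed, then every letter is shifted forward by 10.
Reversing it on nbkgxy: shift back: n−10=d, b−10=r, k−10=a, g−10=w, x−10=n, y−10=o → drawno; then reverse → onward.

onward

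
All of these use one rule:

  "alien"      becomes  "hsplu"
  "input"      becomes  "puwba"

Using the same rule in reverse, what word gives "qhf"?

jay

Each letter is shifted forward by 7 in the alphabet (a Caesar shift of +7).
Reversing it on qhf: q−7=j, h−7=a, f−7=y.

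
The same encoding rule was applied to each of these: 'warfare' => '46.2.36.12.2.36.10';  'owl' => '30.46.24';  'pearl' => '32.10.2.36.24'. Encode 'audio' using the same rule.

2.42.8.18.30

w(#23)→46 and a(#1)→2: differences scale by 2, so n = 2·pos + 0. Each letter becomes 2×(its alphabet position, a=1..z=26).
On audio: a=1→2, u=21→42, d=4→8, i=9→18, o=15→30.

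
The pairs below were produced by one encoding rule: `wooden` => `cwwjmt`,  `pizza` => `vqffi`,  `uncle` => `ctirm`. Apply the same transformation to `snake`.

ytiqm

The shift depends on letter class: consonant w→c is +6, but vowel o→w is +8. Vowels shift forward by 8 and consonants shift forward by 6.
For snake: s(cons)+6=y, n(cons)+6=t, a(vowel)+8=i, k(cons)+6=q, e(vowel)+8=m.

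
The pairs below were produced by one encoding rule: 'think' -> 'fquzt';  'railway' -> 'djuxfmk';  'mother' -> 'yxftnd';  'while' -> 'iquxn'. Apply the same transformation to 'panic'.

bjzul

It's a Vigenère-style cipher with numeric key [12,9,12]: position i shifts by key[i mod 3].
Applying it to panic: p+12=b, a+9=j, n+12=z, i+12=u, c+9=l.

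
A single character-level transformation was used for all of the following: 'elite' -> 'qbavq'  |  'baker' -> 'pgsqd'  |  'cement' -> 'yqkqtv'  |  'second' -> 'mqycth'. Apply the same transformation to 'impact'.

aklgyv

Each letter's alphabet position (a=0..z=25) is mapped through 9·x+6 mod 26 — an affine cipher.
For impact: i(8)→9·8+6≡0=a; m(12)→9·12+6≡10=k; p(15)→9·15+6≡11=l; a(0)→9·0+6≡6=g; c(2)→9·2+6≡24=y; t(19)→9·19+6≡21=v (all mod 26).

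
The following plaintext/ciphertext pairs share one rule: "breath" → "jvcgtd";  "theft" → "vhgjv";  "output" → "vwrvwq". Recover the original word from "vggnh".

Read the word backwards and shift each letter +2.
Decoding vggnh: shift back: v−2=t, g−2=e, g−2=e, n−2=l, h−2=f → teelf; then reverse → fleet.

fleet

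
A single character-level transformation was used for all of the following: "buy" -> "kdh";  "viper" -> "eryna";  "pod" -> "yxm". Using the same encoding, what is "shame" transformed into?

Compare letters: b→k is +9, u→d is +9, y→h is +9 — a constant shift. This is a Caesar cipher with shift 9.
For shame: s+9=b, h+9=q, a+9=j, m+9=v, e+9=n.

bqjvn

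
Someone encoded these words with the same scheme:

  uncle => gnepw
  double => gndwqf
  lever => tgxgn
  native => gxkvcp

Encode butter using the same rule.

tgvvwd

The output letters match the input read backwards, each shifted +2: uncle reversed is elcnu. Read the word backwards and shift each letter +2.
For butter: reverse → rettub; then shift: r+2=t, e+2=g, t+2=v, t+2=v, u+2=w, b+2=d.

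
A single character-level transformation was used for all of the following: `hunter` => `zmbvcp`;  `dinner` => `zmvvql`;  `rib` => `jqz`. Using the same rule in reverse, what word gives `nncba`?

stuff

The word is reversed, then every letter is shifted forward by 8.
Reversing it on nncba: shift back: n−8=f, n−8=f, c−8=u, b−8=t, a−8=s → ffuts; then reverse → stuff.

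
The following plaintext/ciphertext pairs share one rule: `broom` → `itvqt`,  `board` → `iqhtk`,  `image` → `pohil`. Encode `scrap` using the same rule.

A repeating key of period 2 is used — shifts +7, +2 over and over.
On scrap: s+7=z, c+2=e, r+7=y, a+2=c, p+7=w.

zeycw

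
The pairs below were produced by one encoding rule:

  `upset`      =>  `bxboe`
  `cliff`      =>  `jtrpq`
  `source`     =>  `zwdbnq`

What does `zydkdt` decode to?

squash

In upset: u→b is +7, p→x is +8, s→b is +9, e→o is +10 — the shift increases by 1 each position. The shift increases by 1 at each position, starting from +7: 7, 8, 9, ….
Undoing it on zydkdt: z−7=s, y−8=q, d−9=u, k−10=a, d−11=s, t−12=h.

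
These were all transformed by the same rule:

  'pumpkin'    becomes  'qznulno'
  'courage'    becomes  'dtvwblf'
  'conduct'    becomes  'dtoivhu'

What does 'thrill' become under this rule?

The shifts repeat in a cycle of length 2: positions 0,1,… shift by +1, +5, then the pattern repeats.
On thrill: t+1=u, h+5=m, r+1=s, i+5=n, l+1=m, l+5=q.

umsnmq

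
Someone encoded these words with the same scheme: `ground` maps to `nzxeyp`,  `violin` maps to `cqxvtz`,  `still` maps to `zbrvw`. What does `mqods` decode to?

Each letter shifts forward by (position + 7), i.e. 7, 8, 9, … — the shift grows by one for each successive letter.
Decoding mqods: m−7=f, q−8=i, o−9=f, d−10=t, s−11=h.

fifth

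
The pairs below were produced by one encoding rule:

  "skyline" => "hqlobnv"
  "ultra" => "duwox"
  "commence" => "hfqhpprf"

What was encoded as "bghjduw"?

tragedy

The output letters match the input read backwards, each shifted +3: skyline reversed is enilyks. Read the word backwards and shift each letter +3.
Decoding bghjduw: shift back: b−3=y, g−3=d, h−3=e, j−3=g, d−3=a, u−3=r, w−3=t → ydegart; then reverse → tragedy.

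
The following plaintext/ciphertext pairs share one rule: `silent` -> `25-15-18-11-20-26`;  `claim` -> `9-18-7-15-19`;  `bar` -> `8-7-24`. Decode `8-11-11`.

s is letter #19 and maps to 25: an offset of 6. The number is (letter's place in the alphabet, a=1) + 6.
Reversing it on 8-11-11: 8→(8−6)÷1=2=b, 11→(11−6)÷1=5=e, 11→(11−6)÷1=5=e.

bee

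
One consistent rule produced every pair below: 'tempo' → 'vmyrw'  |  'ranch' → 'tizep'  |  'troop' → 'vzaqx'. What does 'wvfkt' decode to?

until

The shifts repeat in a cycle of length 3: positions 0,1,… shift by +2, +8, +12, then the pattern repeats.
Undoing it on wvfkt: w−2=u, v−8=n, f−12=t, k−2=i, t−8=l.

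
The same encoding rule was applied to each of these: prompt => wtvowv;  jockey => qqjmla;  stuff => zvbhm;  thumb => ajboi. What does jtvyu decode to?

crown

Shifts by position in prompt: pos 0: p→w (+7), pos 1: r→t (+2), pos 2: o→v (+7), pos 3: m→o (+2) — repeating every 2. It's a Vigenère-style cipher with numeric key [7,2]: position i shifts by key[i mod 2].
Undoing it on jtvyu: j−7=c, t−2=r, v−7=o, y−2=w, u−7=n.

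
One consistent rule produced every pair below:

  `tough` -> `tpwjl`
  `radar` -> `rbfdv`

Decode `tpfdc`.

In tough: t→t is +0, o→p is +1, u→w is +2, g→j is +3 — the shift increases by 1 each position. The shift increases by 1 at each position, starting from +0: 0, 1, 2, ….
Decoding tpfdc: t−0=t, p−1=o, f−2=d, d−3=a, c−4=y.

today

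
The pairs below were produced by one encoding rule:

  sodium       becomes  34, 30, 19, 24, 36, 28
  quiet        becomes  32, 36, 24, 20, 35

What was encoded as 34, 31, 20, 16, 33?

The number is (letter's place in the alphabet, a=1) + 15.
Reversing it on 34, 31, 20, 16, 33: 34→(34−15)÷1=19=s, 31→(31−15)÷1=16=p, 20→(20−15)÷1=5=e, 16→(16−15)÷1=1=a, 33→(33−15)÷1=18=r.

spear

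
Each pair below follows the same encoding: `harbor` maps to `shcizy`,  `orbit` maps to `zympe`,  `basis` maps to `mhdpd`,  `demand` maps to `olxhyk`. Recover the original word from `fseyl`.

ultra

Shifts by position in harbor: pos 0: h→s (+11), pos 1: a→h (+7), pos 2: r→c (+11), pos 3: b→i (+7) — repeating every 2. The shifts repeat in a cycle of length 2: positions 0,1,… shift by +11, +7, then the pattern repeats.
Decoding fseyl: f−11=u, s−7=l, e−11=t, y−7=r, l−11=a.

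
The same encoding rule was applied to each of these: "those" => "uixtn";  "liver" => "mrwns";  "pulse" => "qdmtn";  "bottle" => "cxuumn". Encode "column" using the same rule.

The shift depends on letter class: consonant t→u is +1, but vowel o→x is +9. Vowels shift forward by 9 and consonants shift forward by 1.
For column: c(cons)+1=d, o(vowel)+9=x, l(cons)+1=m, u(vowel)+9=d, m(cons)+1=n, n(cons)+1=o.

dxmdno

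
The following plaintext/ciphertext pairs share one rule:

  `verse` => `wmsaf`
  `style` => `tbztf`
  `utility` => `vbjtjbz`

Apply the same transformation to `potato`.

qwuiuw

Shifts by position in verse: pos 0: v→w (+1), pos 1: e→m (+8), pos 2: r→s (+1), pos 3: s→a (+8) — repeating every 2. A repeating key of period 2 is used — shifts +1, +8 over and over.
On potato: p+1=q, o+8=w, t+1=u, a+8=i, t+1=u, o+8=w.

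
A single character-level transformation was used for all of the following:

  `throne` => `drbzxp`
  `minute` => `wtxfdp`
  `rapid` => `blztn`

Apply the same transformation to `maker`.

wlupb

The shift depends on letter class: consonant t→d is +10, but vowel o→z is +11. Vowels shift forward by 11 and consonants shift forward by 10.
Applying it to maker: m(cons)+10=w, a(vowel)+11=l, k(cons)+10=u, e(vowel)+11=p, r(cons)+10=b.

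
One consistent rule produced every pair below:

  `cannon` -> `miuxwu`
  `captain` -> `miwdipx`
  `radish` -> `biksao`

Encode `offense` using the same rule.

Shifts by position in cannon: pos 0: c→m (+10), pos 1: a→i (+8), pos 2: n→u (+7), pos 3: n→x (+10), pos 4: o→w (+8), pos 5: n→u (+7) — repeating every 3. The shifts repeat in a cycle of length 3: positions 0,1,… shift by +10, +8, +7, then the pattern repeats.
On offense: o+10=y, f+8=n, f+7=m, e+10=o, n+8=v, s+7=z, e+10=o.

ynmovzo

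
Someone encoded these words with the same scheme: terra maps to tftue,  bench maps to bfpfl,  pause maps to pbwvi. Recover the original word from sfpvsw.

sensor

In terra: t→t is +0, e→f is +1, r→t is +2, r→u is +3 — the shift increases by 1 each position. Each letter shifts forward by its position index (0, 1, 2, …) — the shift grows by one for each successive letter.
Reversing it on sfpvsw: s−0=s, f−1=e, p−2=n, v−3=s, s−4=o, w−5=r.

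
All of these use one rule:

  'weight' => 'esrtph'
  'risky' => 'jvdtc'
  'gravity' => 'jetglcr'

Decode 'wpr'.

The output letters match the input read backwards, each shifted +11: weight reversed is thgiew. The word is reversed, then every letter is shifted forward by 11.
Reversing it on wpr: shift back: w−11=l, p−11=e, r−11=g → leg; then reverse → gel.

gel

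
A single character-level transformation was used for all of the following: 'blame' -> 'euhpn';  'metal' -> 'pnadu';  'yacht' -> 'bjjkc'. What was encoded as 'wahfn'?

trace

The shifts repeat in a cycle of length 3: positions 0,1,… shift by +3, +9, +7, then the pattern repeats.
Undoing it on wahfn: w−3=t, a−9=r, h−7=a, f−3=c, n−9=e.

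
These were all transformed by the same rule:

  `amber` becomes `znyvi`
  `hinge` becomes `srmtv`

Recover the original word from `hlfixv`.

Letters are reflected about the middle of the alphabet (position → 25−position): Atbash.
Undoing it on hlfixv: h↔s, l↔o, f↔u, i↔r, x↔c, v↔e.

source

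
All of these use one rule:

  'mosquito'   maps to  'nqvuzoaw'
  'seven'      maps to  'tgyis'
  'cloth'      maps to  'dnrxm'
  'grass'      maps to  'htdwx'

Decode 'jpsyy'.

In mosquito: m→n is +1, o→q is +2, s→v is +3, q→u is +4 — the shift increases by 1 each position. Letter i (0-indexed) is shifted by i+1, so successive shifts are 1, 2, 3, ….
Reversing it on jpsyy: j−1=i, p−2=n, s−3=p, y−4=u, y−5=t.

input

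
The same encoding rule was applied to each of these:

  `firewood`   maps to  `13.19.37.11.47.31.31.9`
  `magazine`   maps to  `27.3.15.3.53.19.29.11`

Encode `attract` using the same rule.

3.41.41.37.3.7.41

f(#6)→13 and i(#9)→19: differences scale by 2, so n = 2·pos + 1. Each letter becomes 2×(its alphabet position, a=1..z=26) + 1.
For attract: a=1→3, t=20→41, t=20→41, r=18→37, a=1→3, c=3→7, t=20→41.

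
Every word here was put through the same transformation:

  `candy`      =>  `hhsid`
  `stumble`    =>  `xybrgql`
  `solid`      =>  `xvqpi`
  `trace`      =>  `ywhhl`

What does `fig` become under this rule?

The rule splits by letter class: vowels +7, consonants +5.
Applying it to fig: f(cons)+5=k, i(vowel)+7=p, g(cons)+5=l.

kpl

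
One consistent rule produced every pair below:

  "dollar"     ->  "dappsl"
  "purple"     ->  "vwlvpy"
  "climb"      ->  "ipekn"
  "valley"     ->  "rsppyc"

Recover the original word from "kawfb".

mount

d(3)→d(3) and o(14)→a(0) fit y≡21x+18 (mod 26); the inverse of 21 mod 26 is 5. This is an affine cipher: with a=0,…,z=25, each position x becomes (21x+18) mod 26.
Undoing it on kawfb: k(10)→5·(10−18)≡12=m; a(0)→5·(0−18)≡14=o; w(22)→5·(22−18)≡20=u; f(5)→5·(5−18)≡13=n; b(1)→5·(1−18)≡19=t (all mod 26).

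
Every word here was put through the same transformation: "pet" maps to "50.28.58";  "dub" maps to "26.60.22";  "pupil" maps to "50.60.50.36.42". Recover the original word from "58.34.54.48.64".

p(#16)→50 and e(#5)→28: differences scale by 2, so n = 2·pos + 18. With a=1..z=26, the number is 2·pos + 18.
Reversing it on 58.34.54.48.64: 58→(58−18)÷2=20=t, 34→(34−18)÷2=8=h, 54→(54−18)÷2=18=r, 48→(48−18)÷2=15=o, 64→(64−18)÷2=23=w.

throw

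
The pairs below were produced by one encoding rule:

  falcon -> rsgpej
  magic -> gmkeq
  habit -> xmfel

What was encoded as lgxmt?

The output letters match the input read backwards, each shifted +4: falcon reversed is noclaf. Two steps: reverse the string, then apply a Caesar shift of +4.
Decoding lgxmt: shift back: l−4=h, g−4=c, x−4=t, m−4=i, t−4=p → hctip; then reverse → pitch.

pitch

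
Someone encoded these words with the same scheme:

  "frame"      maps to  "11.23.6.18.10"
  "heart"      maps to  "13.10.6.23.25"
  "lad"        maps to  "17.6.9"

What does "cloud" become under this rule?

8.17.20.26.9

f is letter #6 and maps to 11: an offset of 5. The number is (letter's place in the alphabet, a=1) + 5.
Applying it to cloud: c=3→8, l=12→17, o=15→20, u=21→26, d=4→9.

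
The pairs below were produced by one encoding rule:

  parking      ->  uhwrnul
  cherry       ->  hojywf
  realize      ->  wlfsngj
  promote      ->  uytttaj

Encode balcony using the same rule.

Shifts by position in parking: pos 0: p→u (+5), pos 1: a→h (+7), pos 2: r→w (+5), pos 3: k→r (+7) — repeating every 2. It's a Vigenère-style cipher with numeric key [5,7]: position i shifts by key[i mod 2].
For balcony: b+5=g, a+7=h, l+5=q, c+7=j, o+5=t, n+7=u, y+5=d.

ghqjtud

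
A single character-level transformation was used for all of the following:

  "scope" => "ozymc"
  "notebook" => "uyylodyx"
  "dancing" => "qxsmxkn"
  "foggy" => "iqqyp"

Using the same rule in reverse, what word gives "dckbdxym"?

contrast

The output letters match the input read backwards, each shifted +10: scope reversed is epocs. Read the word backwards and shift each letter +10.
Decoding dckbdxym: shift back: d−10=t, c−10=s, k−10=a, b−10=r, d−10=t, x−10=n, y−10=o, m−10=c → tsartnoc; then reverse → contrast.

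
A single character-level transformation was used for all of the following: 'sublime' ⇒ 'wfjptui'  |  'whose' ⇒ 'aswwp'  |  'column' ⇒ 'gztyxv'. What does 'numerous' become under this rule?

rfuicwyd

Shifts by position in sublime: pos 0: s→w (+4), pos 1: u→f (+11), pos 2: b→j (+8), pos 3: l→p (+4), pos 4: i→t (+11), pos 5: m→u (+8) — repeating every 3. It's a Vigenère-style cipher with numeric key [4,11,8]: position i shifts by key[i mod 3].
On numerous: n+4=r, u+11=f, m+8=u, e+4=i, r+11=c, o+8=w, u+4=y, s+11=d.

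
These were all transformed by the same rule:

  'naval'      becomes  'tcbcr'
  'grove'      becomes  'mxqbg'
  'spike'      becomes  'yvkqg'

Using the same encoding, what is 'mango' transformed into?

The shift depends on letter class: consonant n→t is +6, but vowel a→c is +2. Vowels shift forward by 2 and consonants shift forward by 6.
On mango: m(cons)+6=s, a(vowel)+2=c, n(cons)+6=t, g(cons)+6=m, o(vowel)+2=q.

sctmq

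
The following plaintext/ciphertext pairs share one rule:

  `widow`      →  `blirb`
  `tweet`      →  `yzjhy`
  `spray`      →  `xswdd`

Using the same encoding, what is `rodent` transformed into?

Shifts by position in widow: pos 0: w→b (+5), pos 1: i→l (+3), pos 2: d→i (+5), pos 3: o→r (+3) — repeating every 2. A repeating key of period 2 is used — shifts +5, +3 over and over.
On rodent: r+5=w, o+3=r, d+5=i, e+3=h, n+5=s, t+3=w.

wrihsw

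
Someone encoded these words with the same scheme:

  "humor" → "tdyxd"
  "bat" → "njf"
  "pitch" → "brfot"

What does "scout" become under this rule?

eoxdf

The shift depends on letter class: consonant h→t is +12, but vowel u→d is +9. Vowels shift forward by 9 and consonants shift forward by 12.
For scout: s(cons)+12=e, c(cons)+12=o, o(vowel)+9=x, u(vowel)+9=d, t(cons)+12=f.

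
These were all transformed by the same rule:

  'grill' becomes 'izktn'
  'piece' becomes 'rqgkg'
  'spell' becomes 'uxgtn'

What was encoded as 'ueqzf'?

sword

The shifts repeat in a cycle of length 2: positions 0,1,… shift by +2, +8, then the pattern repeats.
Undoing it on ueqzf: u−2=s, e−8=w, q−2=o, z−8=r, f−2=d.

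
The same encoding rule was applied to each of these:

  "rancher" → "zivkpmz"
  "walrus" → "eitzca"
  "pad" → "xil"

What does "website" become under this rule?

Compare letters: r→z is +8, a→i is +8, n→v is +8 — a constant shift. It's a constant shift of +8 (ROT8).
For website: w+8=e, e+8=m, b+8=j, s+8=a, i+8=q, t+8=b, e+8=m.

emjaqbm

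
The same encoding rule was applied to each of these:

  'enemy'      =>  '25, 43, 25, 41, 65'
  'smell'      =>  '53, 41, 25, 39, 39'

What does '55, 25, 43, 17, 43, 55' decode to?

Each letter becomes 2×(its alphabet position, a=1..z=26) + 15.
Undoing it on 55, 25, 43, 17, 43, 55: 55→(55−15)÷2=20=t, 25→(25−15)÷2=5=e, 43→(43−15)÷2=14=n, 17→(17−15)÷2=1=a, 43→(43−15)÷2=14=n, 55→(55−15)÷2=20=t.

tenant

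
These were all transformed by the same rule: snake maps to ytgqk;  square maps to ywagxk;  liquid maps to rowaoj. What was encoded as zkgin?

Compare letters: s→y is +6, n→t is +6, a→g is +6 — a constant shift. This is a Caesar cipher with shift 6.
Reversing it on zkgin: z−6=t, k−6=e, g−6=a, i−6=c, n−6=h.

teach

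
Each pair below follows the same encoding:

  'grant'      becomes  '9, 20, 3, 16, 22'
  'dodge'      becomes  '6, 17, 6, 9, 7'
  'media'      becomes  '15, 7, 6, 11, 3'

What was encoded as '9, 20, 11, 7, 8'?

grief

g is letter #7 and maps to 9: an offset of 2. Letters become their 1-based position plus 2 (so a→3, b→4, …).
Undoing it on 9, 20, 11, 7, 8: 9→(9−2)÷1=7=g, 20→(20−2)÷1=18=r, 11→(11−2)÷1=9=i, 7→(7−2)÷1=5=e, 8→(8−2)÷1=6=f.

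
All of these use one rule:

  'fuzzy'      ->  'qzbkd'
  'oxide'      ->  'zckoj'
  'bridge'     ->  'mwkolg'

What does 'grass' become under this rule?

rwcdx

Shifts by position in fuzzy: pos 0: f→q (+11), pos 1: u→z (+5), pos 2: z→b (+2), pos 3: z→k (+11), pos 4: y→d (+5) — repeating every 3. It's a Vigenère-style cipher with numeric key [11,5,2]: position i shifts by key[i mod 3].
Applying it to grass: g+11=r, r+5=w, a+2=c, s+11=d, s+5=x.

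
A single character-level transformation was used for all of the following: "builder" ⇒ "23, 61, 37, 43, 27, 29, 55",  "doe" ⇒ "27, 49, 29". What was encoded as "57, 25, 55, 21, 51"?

b(#2)→23 and u(#21)→61: differences scale by 2, so n = 2·pos + 19. Each letter becomes 2×(its alphabet position, a=1..z=26) + 19.
Decoding 57, 25, 55, 21, 51: 57→(57−19)÷2=19=s, 25→(25−19)÷2=3=c, 55→(55−19)÷2=18=r, 21→(21−19)÷2=1=a, 51→(51−19)÷2=16=p.

scrap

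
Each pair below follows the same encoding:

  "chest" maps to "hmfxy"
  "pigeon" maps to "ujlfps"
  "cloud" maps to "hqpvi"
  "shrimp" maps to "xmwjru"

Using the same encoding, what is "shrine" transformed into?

xmwjsf

The shift depends on letter class: consonant c→h is +5, but vowel e→f is +1. Vowels shift forward by 1 and consonants shift forward by 5.
On shrine: s(cons)+5=x, h(cons)+5=m, r(cons)+5=w, i(vowel)+1=j, n(cons)+5=s, e(vowel)+1=f.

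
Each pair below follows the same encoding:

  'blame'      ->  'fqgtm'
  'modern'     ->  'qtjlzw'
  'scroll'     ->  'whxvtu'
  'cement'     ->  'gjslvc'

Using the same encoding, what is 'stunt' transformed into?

wyaub

In blame: b→f is +4, l→q is +5, a→g is +6, m→t is +7 — the shift increases by 1 each position. The shift increases by 1 at each position, starting from +4: 4, 5, 6, ….
On stunt: s+4=w, t+5=y, u+6=a, n+7=u, t+8=b.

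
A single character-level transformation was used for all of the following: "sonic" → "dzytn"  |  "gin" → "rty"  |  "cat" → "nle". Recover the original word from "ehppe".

Compare letters: s→d is +11, o→z is +11, n→y is +11 — a constant shift. It's a constant shift of +11 (ROT11).
Decoding ehppe: e−11=t, h−11=w, p−11=e, p−11=e, e−11=t.

tweet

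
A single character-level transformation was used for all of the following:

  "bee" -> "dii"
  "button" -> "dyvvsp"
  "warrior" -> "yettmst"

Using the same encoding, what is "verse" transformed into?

The shift depends on letter class: consonant b→d is +2, but vowel e→i is +4. Two shifts are in play — +4 for a/e/i/o/u, +2 for every other letter.
Applying it to verse: v(cons)+2=x, e(vowel)+4=i, r(cons)+2=t, s(cons)+2=u, e(vowel)+4=i.

xitui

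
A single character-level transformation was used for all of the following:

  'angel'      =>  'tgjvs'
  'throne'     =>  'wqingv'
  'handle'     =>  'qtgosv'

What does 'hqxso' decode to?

a(0)→t(19) and n(13)→g(6) fit y≡7x+19 (mod 26); the inverse of 7 mod 26 is 15. Treating letters as 0–25, the rule is x ↦ 7x + 19 (mod 26).
Decoding hqxso: h(7)→15·(7−19)≡2=c; q(16)→15·(16−19)≡7=h; x(23)→15·(23−19)≡8=i; s(18)→15·(18−19)≡11=l; o(14)→15·(14−19)≡3=d (all mod 26).

child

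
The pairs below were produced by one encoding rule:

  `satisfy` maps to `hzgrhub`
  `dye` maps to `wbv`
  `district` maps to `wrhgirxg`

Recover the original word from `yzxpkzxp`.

backpack

Each pair mirrors across the alphabet (s↔h, a↔z, t↔g): positions sum to 25. This is the alphabet-reversal cipher (Atbash): a becomes z, b becomes y, etc.
Undoing it on yzxpkzxp: y↔b, z↔a, x↔c, p↔k, k↔p, z↔a, x↔c, p↔k.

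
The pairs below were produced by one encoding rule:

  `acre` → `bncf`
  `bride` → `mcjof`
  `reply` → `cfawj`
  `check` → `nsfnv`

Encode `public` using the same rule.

The shift depends on letter class: consonant c→n is +11, but vowel a→b is +1. Two shifts are in play — +1 for a/e/i/o/u, +11 for every other letter.
Applying it to public: p(cons)+11=a, u(vowel)+1=v, b(cons)+11=m, l(cons)+11=w, i(vowel)+1=j, c(cons)+11=n.

avmwjn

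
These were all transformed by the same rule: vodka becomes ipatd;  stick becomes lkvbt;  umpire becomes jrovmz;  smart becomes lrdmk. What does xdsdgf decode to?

Each letter's alphabet position (a=0..z=25) is mapped through 25·x+3 mod 26 — an affine cipher.
Reversing it on xdsdgf: x(23)→25·(23−3)≡6=g; d(3)→25·(3−3)≡0=a; s(18)→25·(18−3)≡11=l; d(3)→25·(3−3)≡0=a; g(6)→25·(6−3)≡23=x; f(5)→25·(5−3)≡24=y (all mod 26).

galaxy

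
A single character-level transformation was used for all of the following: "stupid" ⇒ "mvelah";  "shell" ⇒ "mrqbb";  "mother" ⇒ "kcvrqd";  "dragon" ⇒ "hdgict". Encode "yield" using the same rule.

oaqbh

s(18)→m(12) and t(19)→v(21) fit y≡9x+6 (mod 26); the inverse of 9 mod 26 is 3. Treating letters as 0–25, the rule is x ↦ 9x + 6 (mod 26).
Applying it to yield: y(24)→9·24+6≡14=o; i(8)→9·8+6≡0=a; e(4)→9·4+6≡16=q; l(11)→9·11+6≡1=b; d(3)→9·3+6≡7=h (all mod 26).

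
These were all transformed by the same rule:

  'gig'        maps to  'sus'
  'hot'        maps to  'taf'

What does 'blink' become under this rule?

Compare letters: g→s is +12, i→u is +12, g→s is +12 — a constant shift. It's a constant shift of +12 (ROT12).
Applying it to blink: b+12=n, l+12=x, i+12=u, n+12=z, k+12=w.

nxuzw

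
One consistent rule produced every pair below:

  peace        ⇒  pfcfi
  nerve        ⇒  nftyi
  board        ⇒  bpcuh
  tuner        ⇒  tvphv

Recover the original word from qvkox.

In peace: p→p is +0, e→f is +1, a→c is +2, c→f is +3 — the shift increases by 1 each position. Each letter shifts forward by its position index (0, 1, 2, …) — the shift grows by one for each successive letter.
Decoding qvkox: q−0=q, v−1=u, k−2=i, o−3=l, x−4=t.

quilt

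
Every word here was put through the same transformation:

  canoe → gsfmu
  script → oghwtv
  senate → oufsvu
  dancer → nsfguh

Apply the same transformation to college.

Each letter's alphabet position (a=0..z=25) is mapped through 7·x+18 mod 26 — an affine cipher.
Applying it to college: c(2)→7·2+18≡6=g; o(14)→7·14+18≡12=m; l(11)→7·11+18≡17=r; l(11)→7·11+18≡17=r; e(4)→7·4+18≡20=u; g(6)→7·6+18≡8=i; e(4)→7·4+18≡20=u (all mod 26).

gmrruiu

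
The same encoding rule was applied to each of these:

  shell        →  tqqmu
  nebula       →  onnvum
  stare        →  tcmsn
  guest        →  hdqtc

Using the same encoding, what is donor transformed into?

exzpa

Shifts by position in shell: pos 0: s→t (+1), pos 1: h→q (+9), pos 2: e→q (+12), pos 3: l→m (+1), pos 4: l→u (+9) — repeating every 3. A repeating key of period 3 is used — shifts +1, +9, +12 over and over.
Applying it to donor: d+1=e, o+9=x, n+12=z, o+1=p, r+9=a.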